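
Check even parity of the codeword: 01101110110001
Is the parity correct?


Number of 1s: 8

Yes, parity is correct (8 ones)


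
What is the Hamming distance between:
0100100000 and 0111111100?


XOR: 0011011100
Count of 1s: 5

5


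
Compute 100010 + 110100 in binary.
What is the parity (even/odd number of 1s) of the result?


100010 = 34
110100 = 52
Sum = 86 = 1010110
1s count = 4

even parity (4 ones in 1010110)


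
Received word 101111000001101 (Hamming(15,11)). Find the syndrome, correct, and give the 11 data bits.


Syndrome = 11: error at position 11

Data: 11100011101 (corrected bit 11)


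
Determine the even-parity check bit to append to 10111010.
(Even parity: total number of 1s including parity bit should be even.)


Number of 1s in data: 5
Parity bit: 1

1


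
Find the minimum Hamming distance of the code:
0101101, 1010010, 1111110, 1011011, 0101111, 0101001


Comparing all pairs, minimum distance: 1
Can detect 0 errors, correct 0 errors

1


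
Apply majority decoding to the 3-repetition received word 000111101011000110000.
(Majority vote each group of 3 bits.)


Groups: 000, 111, 101, 011, 000, 110, 000
Majority votes: 0111010

0111010


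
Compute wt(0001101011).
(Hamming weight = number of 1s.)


Counting 1s in 0001101011

5


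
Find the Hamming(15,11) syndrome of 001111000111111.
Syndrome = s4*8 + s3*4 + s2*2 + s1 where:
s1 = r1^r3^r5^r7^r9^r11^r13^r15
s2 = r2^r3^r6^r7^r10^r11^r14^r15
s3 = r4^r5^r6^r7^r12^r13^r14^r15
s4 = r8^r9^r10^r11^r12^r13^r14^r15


s1=1, s2=0, s3=1, s4=0

Syndrome = 5 (error at position 5)


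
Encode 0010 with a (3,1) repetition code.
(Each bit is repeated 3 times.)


Each bit -> 3 copies

000000111000


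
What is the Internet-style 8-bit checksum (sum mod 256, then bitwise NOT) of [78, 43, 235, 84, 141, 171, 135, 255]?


Sum = 1142 mod 256 = 118
Complement = 137

137


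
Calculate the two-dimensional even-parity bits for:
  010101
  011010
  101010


Row parities: 111
Column parities: 100101

Row P: 111, Col P: 100101, Corner: 1


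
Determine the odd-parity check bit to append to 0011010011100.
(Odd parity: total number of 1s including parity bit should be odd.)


Number of 1s in data: 6
Parity bit: 1

1


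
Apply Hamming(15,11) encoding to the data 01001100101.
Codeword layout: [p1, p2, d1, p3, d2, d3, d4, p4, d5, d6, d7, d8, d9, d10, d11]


Parity bits: p1=0, p2=0, p3=1, p4=0

000110001100101


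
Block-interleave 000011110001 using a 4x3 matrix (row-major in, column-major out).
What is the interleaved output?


Matrix:
  000
  011
  110
  001
Read columns: 001001100101

001001100101


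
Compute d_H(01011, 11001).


XOR: 10010
Count of 1s: 2

2


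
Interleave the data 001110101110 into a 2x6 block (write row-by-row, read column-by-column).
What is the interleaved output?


Matrix:
  001110
  101110
Read columns: 010011111100

010011111100


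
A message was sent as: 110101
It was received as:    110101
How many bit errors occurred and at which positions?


XOR: 000000

0 errors (received matches sent)


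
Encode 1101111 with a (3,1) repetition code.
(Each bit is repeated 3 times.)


Each bit -> 3 copies

111111000111111111111


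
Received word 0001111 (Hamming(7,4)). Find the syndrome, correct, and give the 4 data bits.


Syndrome = 0: no error detected

Data: 0111 (no errors)


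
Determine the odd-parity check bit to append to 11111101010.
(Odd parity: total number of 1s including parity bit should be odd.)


Number of 1s in data: 8
Parity bit: 1

1


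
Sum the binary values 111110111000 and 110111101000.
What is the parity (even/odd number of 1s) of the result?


111110111000 = 4024
110111101000 = 3560
Sum = 7584 = 1110110100000
1s count = 6

even parity (6 ones in 1110110100000)


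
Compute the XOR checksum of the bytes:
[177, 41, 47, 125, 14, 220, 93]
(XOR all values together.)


XOR chain: 177 ^ 41 ^ 47 ^ 125 ^ 14 ^ 220 ^ 93 = 69

69


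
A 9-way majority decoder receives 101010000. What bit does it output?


Ones: 3 out of 9
Threshold: 5

0 (3/9 voted 1)


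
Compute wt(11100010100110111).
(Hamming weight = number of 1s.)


Counting 1s in 11100010100110111

10


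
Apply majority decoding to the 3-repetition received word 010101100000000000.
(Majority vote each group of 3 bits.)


Groups: 010, 101, 100, 000, 000, 000
Majority votes: 010000

010000


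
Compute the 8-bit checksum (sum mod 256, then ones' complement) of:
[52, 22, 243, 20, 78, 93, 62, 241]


Sum = 811 mod 256 = 43
Complement = 212

212


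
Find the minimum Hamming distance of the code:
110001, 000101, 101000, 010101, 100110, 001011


Comparing all pairs, minimum distance: 1
Can detect 0 errors, correct 0 errors

1


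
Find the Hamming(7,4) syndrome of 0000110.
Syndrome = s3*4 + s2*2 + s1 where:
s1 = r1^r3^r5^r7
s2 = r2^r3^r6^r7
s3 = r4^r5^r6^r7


s1=1, s2=1, s3=0

Syndrome = 3 (error at position 3)


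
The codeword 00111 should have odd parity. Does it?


Number of 1s: 3

Yes, parity is correct (3 ones)


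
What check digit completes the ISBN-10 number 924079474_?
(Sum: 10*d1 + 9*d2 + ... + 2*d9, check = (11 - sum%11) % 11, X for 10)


Weighted sum: 272
272 mod 11 = 8

Check digit: 3


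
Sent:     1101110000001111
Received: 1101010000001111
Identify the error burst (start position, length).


XOR: 0000100000000000

Burst at position 4, length 1


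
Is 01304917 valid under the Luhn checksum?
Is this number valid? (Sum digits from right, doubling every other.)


Luhn sum = 33
33 mod 10 = 3

Invalid (Luhn sum mod 10 = 3)


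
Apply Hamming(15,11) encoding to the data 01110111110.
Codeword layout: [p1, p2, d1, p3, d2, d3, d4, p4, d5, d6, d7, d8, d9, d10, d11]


Parity bits: p1=0, p2=1, p3=0, p4=1

010011110111110


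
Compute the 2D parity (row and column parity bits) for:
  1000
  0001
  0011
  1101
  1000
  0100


Row parities: 110111
Column parities: 1011

Row P: 110111, Col P: 1011, Corner: 1


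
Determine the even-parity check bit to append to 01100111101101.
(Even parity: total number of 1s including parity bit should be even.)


Number of 1s in data: 9
Parity bit: 1

1


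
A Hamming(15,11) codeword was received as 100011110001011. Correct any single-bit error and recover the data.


Syndrome = 0: no error detected

Data: 01110001011 (no errors)


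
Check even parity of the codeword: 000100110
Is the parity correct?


Number of 1s: 3

No, parity error (3 ones)


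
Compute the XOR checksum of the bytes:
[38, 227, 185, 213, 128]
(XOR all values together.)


XOR chain: 38 ^ 227 ^ 185 ^ 213 ^ 128 = 41

41


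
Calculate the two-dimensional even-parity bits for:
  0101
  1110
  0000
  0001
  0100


Row parities: 01011
Column parities: 1110

Row P: 01011, Col P: 1110, Corner: 1


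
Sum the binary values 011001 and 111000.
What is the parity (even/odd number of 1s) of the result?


011001 = 25
111000 = 56
Sum = 81 = 1010001
1s count = 3

odd parity (3 ones in 1010001)


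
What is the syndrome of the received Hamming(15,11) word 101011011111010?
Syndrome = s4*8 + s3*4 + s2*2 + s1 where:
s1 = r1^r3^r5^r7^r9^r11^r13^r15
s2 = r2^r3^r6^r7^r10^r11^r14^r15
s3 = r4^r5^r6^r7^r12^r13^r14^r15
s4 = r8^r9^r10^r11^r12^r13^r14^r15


s1=1, s2=1, s3=0, s4=0

Syndrome = 3 (error at position 3)


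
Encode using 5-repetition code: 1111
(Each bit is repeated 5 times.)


Each bit -> 5 copies

11111111111111111111


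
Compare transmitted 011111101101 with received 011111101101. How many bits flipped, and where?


XOR: 000000000000

0 errors (received matches sent)


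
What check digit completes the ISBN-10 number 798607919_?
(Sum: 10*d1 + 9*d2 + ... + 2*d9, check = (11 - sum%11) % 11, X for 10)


Weighted sum: 349
349 mod 11 = 8

Check digit: 3


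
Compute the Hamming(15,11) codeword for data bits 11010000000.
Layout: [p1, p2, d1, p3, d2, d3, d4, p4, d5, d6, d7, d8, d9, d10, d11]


Parity bits: p1=1, p2=0, p3=0, p4=0

101010100000000


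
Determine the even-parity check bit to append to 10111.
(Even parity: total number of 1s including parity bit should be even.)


Number of 1s in data: 4
Parity bit: 0

0


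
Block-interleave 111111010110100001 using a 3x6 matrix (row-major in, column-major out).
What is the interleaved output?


Matrix:
  111111
  010110
  100001
Read columns: 101110100110110101

101110100110110101


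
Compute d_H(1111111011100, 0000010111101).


XOR: 1111101100001
Count of 1s: 8

8


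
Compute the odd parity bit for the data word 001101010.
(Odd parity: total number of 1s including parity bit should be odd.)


Number of 1s in data: 4
Parity bit: 1

1


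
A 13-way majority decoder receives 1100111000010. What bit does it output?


Ones: 6 out of 13
Threshold: 7

0 (6/13 voted 1)


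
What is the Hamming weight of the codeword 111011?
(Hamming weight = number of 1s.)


Counting 1s in 111011

5


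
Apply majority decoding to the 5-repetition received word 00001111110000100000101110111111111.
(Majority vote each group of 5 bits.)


Groups: 00001, 11111, 00001, 00000, 10111, 01111, 11111
Majority votes: 0100111

0100111


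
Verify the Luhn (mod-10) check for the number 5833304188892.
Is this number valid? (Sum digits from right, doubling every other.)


Luhn sum = 64
64 mod 10 = 4

Invalid (Luhn sum mod 10 = 4)


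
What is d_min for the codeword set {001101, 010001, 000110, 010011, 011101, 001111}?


Comparing all pairs, minimum distance: 1
Can detect 0 errors, correct 0 errors

1


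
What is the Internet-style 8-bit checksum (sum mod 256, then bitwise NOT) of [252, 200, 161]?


Sum = 613 mod 256 = 101
Complement = 154

154


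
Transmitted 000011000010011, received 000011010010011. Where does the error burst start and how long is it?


XOR: 000000010000000

Burst at position 7, length 1


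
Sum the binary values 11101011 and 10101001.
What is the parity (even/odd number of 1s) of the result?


11101011 = 235
10101001 = 169
Sum = 404 = 110010100
1s count = 4

even parity (4 ones in 110010100)


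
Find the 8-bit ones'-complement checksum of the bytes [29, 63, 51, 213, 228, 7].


Sum = 591 mod 256 = 79
Complement = 176

176


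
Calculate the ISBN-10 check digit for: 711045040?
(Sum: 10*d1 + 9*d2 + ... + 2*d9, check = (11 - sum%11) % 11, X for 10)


Weighted sum: 148
148 mod 11 = 5

Check digit: 6


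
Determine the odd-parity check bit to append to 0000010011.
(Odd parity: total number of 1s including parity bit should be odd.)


Number of 1s in data: 3
Parity bit: 0

0


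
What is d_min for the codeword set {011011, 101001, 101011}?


Comparing all pairs, minimum distance: 1
Can detect 0 errors, correct 0 errors

1


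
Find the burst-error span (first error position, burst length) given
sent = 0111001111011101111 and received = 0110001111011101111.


XOR: 0001000000000000000

Burst at position 3, length 1


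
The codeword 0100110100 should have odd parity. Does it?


Number of 1s: 4

No, parity error (4 ones)


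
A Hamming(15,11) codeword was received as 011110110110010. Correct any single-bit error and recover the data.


Syndrome = 0: no error detected

Data: 11010110010 (no errors)


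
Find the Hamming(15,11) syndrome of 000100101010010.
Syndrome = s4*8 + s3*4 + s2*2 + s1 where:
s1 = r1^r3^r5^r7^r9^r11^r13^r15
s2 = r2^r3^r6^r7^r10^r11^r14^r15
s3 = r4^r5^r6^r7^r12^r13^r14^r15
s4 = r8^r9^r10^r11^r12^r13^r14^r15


s1=1, s2=1, s3=1, s4=1

Syndrome = 15 (error at position 15)


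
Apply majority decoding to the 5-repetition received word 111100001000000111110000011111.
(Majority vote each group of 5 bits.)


Groups: 11110, 00010, 00000, 11111, 00000, 11111
Majority votes: 100101

100101


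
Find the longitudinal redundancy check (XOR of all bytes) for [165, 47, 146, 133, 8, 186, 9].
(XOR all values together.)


XOR chain: 165 ^ 47 ^ 146 ^ 133 ^ 8 ^ 186 ^ 9 = 38

38


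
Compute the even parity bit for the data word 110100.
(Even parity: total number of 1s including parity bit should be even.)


Number of 1s in data: 3
Parity bit: 1

1


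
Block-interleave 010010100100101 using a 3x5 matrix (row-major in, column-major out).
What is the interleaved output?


Matrix:
  01001
  01001
  00101
Read columns: 000110001000111

000110001000111


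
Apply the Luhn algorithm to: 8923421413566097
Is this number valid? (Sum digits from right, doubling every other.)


Luhn sum = 70
70 mod 10 = 0

Valid (Luhn sum mod 10 = 0)


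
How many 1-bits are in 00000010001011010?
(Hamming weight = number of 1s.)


Counting 1s in 00000010001011010

5


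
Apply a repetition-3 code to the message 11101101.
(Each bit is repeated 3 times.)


Each bit -> 3 copies

111111111000111111000111


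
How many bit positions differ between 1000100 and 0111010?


XOR: 1111110
Count of 1s: 6

6


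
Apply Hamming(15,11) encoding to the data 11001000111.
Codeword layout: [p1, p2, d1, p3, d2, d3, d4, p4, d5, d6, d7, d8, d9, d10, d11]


Parity bits: p1=1, p2=1, p3=0, p4=0

111010001000111


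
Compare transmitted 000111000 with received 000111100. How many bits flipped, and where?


XOR: 000000100

1 error(s) at position(s): 6


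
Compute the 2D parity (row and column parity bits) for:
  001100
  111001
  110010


Row parities: 001
Column parities: 000111

Row P: 001, Col P: 000111, Corner: 1


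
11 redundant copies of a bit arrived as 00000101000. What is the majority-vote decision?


Ones: 2 out of 11
Threshold: 6

0 (2/11 voted 1)


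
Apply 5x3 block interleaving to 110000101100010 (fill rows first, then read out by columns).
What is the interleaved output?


Matrix:
  110
  000
  101
  100
  010
Read columns: 101101000100100

101101000100100


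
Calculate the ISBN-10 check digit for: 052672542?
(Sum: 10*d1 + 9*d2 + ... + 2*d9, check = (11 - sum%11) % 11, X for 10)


Weighted sum: 191
191 mod 11 = 4

Check digit: 7


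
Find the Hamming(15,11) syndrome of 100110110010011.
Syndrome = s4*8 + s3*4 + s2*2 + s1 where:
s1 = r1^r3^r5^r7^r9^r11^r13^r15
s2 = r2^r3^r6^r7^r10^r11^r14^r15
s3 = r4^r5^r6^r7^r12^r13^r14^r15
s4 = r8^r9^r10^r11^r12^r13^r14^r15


s1=1, s2=0, s3=1, s4=0

Syndrome = 5 (error at position 5)


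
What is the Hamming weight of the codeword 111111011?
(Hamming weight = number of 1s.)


Counting 1s in 111111011

8


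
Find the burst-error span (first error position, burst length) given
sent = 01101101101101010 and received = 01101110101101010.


XOR: 00000011000000000

Burst at position 6, length 2


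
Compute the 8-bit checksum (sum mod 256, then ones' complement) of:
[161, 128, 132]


Sum = 421 mod 256 = 165
Complement = 90

90


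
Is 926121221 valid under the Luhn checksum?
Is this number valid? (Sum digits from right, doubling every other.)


Luhn sum = 32
32 mod 10 = 2

Invalid (Luhn sum mod 10 = 2)


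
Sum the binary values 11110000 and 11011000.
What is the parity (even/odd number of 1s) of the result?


11110000 = 240
11011000 = 216
Sum = 456 = 111001000
1s count = 4

even parity (4 ones in 111001000)


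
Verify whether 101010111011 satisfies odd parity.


Number of 1s: 8

No, parity error (8 ones)


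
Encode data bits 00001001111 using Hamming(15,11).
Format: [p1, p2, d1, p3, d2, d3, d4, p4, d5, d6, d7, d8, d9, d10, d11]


Parity bits: p1=1, p2=0, p3=0, p4=1

100000011001111


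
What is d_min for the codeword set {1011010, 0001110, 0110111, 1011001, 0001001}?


Comparing all pairs, minimum distance: 2
Can detect 1 errors, correct 0 errors

2


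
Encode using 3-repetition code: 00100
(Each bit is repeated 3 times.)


Each bit -> 3 copies

000000111000000


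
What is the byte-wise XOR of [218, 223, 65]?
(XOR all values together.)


XOR chain: 218 ^ 223 ^ 65 = 68

68


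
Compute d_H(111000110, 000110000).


XOR: 111110110
Count of 1s: 7

7


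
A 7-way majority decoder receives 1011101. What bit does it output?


Ones: 5 out of 7
Threshold: 4

1 (5/7 voted 1)


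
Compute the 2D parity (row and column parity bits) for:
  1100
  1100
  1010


Row parities: 000
Column parities: 1010

Row P: 000, Col P: 1010, Corner: 0


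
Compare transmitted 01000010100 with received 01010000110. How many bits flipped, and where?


XOR: 00010010010

3 error(s) at position(s): 3, 6, 9


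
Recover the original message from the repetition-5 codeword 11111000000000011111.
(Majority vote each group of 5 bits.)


Groups: 11111, 00000, 00000, 11111
Majority votes: 1001

1001


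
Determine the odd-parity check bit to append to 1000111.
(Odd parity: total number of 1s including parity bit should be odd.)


Number of 1s in data: 4
Parity bit: 1

1


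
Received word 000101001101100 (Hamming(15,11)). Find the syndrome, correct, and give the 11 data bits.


Syndrome = 0: no error detected

Data: 00101101100 (no errors)


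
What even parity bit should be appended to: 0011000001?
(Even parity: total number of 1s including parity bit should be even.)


Number of 1s in data: 3
Parity bit: 1

1


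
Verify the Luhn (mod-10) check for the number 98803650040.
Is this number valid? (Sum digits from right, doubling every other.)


Luhn sum = 43
43 mod 10 = 3

Invalid (Luhn sum mod 10 = 3)


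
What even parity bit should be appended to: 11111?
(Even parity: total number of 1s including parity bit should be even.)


Number of 1s in data: 5
Parity bit: 1

1


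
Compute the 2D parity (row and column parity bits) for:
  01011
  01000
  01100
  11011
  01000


Row parities: 11001
Column parities: 11100

Row P: 11001, Col P: 11100, Corner: 1


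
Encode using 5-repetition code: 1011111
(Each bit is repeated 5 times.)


Each bit -> 5 copies

11111000001111111111111111111111111


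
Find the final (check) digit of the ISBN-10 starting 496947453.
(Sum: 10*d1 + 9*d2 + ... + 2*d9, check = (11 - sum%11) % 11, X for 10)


Weighted sum: 328
328 mod 11 = 9

Check digit: 2


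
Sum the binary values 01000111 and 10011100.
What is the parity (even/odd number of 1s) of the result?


01000111 = 71
10011100 = 156
Sum = 227 = 11100011
1s count = 5

odd parity (5 ones in 11100011)


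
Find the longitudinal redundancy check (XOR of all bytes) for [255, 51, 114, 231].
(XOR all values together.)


XOR chain: 255 ^ 51 ^ 114 ^ 231 = 89

89


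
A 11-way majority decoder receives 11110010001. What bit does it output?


Ones: 6 out of 11
Threshold: 6

1 (6/11 voted 1)


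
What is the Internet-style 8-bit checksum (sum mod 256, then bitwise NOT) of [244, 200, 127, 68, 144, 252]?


Sum = 1035 mod 256 = 11
Complement = 244

244


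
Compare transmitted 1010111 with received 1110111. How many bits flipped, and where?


XOR: 0100000

1 error(s) at position(s): 1


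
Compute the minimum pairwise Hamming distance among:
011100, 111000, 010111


Comparing all pairs, minimum distance: 2
Can detect 1 errors, correct 0 errors

2


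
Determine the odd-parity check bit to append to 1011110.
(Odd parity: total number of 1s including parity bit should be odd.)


Number of 1s in data: 5
Parity bit: 0

0


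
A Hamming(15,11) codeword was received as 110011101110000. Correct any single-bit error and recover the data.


Syndrome = 15: error at position 15

Data: 01111110001 (corrected bit 15)


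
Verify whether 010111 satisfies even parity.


Number of 1s: 4

Yes, parity is correct (4 ones)


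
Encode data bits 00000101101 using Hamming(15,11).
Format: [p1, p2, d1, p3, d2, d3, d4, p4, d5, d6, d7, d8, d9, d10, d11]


Parity bits: p1=0, p2=0, p3=1, p4=0

000100000101101


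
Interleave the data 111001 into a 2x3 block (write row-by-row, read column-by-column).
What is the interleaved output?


Matrix:
  111
  001
Read columns: 101011

101011


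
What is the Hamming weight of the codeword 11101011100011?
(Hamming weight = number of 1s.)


Counting 1s in 11101011100011

9


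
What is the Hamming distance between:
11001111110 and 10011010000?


XOR: 01010101110
Count of 1s: 6

6


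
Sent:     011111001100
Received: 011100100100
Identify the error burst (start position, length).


XOR: 000011101000

Burst at position 4, length 5


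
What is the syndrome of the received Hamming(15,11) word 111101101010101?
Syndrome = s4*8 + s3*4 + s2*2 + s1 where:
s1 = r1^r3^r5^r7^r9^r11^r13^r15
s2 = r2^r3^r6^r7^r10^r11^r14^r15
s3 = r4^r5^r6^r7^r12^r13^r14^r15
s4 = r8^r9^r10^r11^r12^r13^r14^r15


s1=1, s2=0, s3=1, s4=0

Syndrome = 5 (error at position 5)


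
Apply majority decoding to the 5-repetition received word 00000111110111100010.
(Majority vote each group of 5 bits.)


Groups: 00000, 11111, 01111, 00010
Majority votes: 0110

0110


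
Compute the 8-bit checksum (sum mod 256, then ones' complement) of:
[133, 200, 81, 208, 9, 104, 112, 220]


Sum = 1067 mod 256 = 43
Complement = 212

212


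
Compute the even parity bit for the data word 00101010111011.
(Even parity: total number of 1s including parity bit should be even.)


Number of 1s in data: 8
Parity bit: 0

0


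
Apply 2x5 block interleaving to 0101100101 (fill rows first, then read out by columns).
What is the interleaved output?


Matrix:
  01011
  00101
Read columns: 0010011011

0010011011


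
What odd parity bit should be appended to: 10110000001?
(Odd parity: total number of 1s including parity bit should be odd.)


Number of 1s in data: 4
Parity bit: 1

1


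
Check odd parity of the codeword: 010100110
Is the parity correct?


Number of 1s: 4

No, parity error (4 ones)


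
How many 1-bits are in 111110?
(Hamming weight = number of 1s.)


Counting 1s in 111110

5


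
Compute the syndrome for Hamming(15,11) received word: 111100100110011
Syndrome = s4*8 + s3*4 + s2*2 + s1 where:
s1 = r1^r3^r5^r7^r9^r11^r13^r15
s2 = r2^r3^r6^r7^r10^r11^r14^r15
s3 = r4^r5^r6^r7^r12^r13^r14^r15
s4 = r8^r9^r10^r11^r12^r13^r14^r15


s1=1, s2=1, s3=0, s4=0

Syndrome = 3 (error at position 3)


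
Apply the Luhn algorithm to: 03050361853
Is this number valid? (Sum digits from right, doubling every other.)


Luhn sum = 33
33 mod 10 = 3

Invalid (Luhn sum mod 10 = 3)


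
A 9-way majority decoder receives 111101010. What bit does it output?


Ones: 6 out of 9
Threshold: 5

1 (6/9 voted 1)


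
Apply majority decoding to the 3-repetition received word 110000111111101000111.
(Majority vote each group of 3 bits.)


Groups: 110, 000, 111, 111, 101, 000, 111
Majority votes: 1011101

1011101


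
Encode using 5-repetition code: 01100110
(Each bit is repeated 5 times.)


Each bit -> 5 copies

0000011111111110000000000111111111100000


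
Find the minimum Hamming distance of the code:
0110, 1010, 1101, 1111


Comparing all pairs, minimum distance: 1
Can detect 0 errors, correct 0 errors

1


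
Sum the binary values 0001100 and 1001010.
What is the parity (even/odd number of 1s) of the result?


0001100 = 12
1001010 = 74
Sum = 86 = 1010110
1s count = 4

even parity (4 ones in 1010110)


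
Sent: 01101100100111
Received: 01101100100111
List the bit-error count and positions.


XOR: 00000000000000

0 errors (received matches sent)


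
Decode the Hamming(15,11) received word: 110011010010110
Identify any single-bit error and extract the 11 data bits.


Syndrome = 0: no error detected

Data: 01100010110 (no errors)


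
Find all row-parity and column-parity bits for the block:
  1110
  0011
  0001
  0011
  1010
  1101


Row parities: 101001
Column parities: 1000

Row P: 101001, Col P: 1000, Corner: 1


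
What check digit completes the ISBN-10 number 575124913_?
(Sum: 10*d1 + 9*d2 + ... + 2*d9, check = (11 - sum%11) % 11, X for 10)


Weighted sum: 237
237 mod 11 = 6

Check digit: 5


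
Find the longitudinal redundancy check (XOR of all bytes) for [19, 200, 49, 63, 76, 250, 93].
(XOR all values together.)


XOR chain: 19 ^ 200 ^ 49 ^ 63 ^ 76 ^ 250 ^ 93 = 62

62


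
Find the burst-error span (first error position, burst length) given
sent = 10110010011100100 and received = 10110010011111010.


XOR: 00000000000011110

Burst at position 12, length 4


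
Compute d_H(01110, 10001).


XOR: 11111
Count of 1s: 5

5


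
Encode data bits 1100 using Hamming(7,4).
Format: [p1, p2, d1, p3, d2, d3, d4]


Parity bits: p1=0, p2=1, p3=1

0111100


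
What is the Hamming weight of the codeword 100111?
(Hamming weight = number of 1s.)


Counting 1s in 100111

4


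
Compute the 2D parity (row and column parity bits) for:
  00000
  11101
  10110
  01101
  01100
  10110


Row parities: 001101
Column parities: 11100

Row P: 001101, Col P: 11100, Corner: 1


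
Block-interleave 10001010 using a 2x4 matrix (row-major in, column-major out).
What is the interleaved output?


Matrix:
  1000
  1010
Read columns: 11000100

11000100


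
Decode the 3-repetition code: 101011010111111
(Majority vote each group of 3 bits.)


Groups: 101, 011, 010, 111, 111
Majority votes: 11011

11011


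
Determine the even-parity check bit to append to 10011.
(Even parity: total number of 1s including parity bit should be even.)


Number of 1s in data: 3
Parity bit: 1

1


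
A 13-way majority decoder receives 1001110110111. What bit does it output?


Ones: 9 out of 13
Threshold: 7

1 (9/13 voted 1)


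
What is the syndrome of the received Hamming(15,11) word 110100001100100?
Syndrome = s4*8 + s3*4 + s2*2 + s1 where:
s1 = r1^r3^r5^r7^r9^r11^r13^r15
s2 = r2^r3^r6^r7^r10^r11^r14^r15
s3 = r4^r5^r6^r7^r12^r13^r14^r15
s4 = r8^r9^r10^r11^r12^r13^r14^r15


s1=1, s2=0, s3=0, s4=1

Syndrome = 9 (error at position 9)


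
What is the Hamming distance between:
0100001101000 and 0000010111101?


XOR: 0100011010101
Count of 1s: 6

6


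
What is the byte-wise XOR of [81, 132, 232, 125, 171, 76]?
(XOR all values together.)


XOR chain: 81 ^ 132 ^ 232 ^ 125 ^ 171 ^ 76 = 167

167


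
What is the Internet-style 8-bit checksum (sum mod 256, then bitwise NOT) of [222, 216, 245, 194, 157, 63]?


Sum = 1097 mod 256 = 73
Complement = 182

182


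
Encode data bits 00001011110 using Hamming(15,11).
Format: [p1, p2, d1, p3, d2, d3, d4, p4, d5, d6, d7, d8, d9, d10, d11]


Parity bits: p1=1, p2=0, p3=1, p4=1

100100011011110


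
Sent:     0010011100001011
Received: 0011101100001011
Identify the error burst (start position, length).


XOR: 0001110000000000

Burst at position 3, length 3


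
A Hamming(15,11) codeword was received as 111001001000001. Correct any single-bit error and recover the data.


Syndrome = 0: no error detected

Data: 10101000001 (no errors)


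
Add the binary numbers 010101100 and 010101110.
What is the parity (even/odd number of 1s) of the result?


010101100 = 172
010101110 = 174
Sum = 346 = 101011010
1s count = 5

odd parity (5 ones in 101011010)


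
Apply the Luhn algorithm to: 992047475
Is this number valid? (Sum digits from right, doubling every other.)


Luhn sum = 43
43 mod 10 = 3

Invalid (Luhn sum mod 10 = 3)


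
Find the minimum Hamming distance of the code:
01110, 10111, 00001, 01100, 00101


Comparing all pairs, minimum distance: 1
Can detect 0 errors, correct 0 errors

1


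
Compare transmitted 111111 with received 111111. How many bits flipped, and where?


XOR: 000000

0 errors (received matches sent)


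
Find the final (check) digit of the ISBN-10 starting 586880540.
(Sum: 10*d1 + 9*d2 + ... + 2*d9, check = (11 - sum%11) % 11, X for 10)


Weighted sum: 306
306 mod 11 = 9

Check digit: 2


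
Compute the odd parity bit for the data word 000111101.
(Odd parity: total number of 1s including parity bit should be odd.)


Number of 1s in data: 5
Parity bit: 0

0


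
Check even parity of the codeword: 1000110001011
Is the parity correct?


Number of 1s: 6

Yes, parity is correct (6 ones)


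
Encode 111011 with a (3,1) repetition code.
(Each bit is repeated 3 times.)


Each bit -> 3 copies

111111111000111111


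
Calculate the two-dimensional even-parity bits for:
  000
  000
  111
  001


Row parities: 0011
Column parities: 110

Row P: 0011, Col P: 110, Corner: 0


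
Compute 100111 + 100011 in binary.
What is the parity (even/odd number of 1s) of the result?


100111 = 39
100011 = 35
Sum = 74 = 1001010
1s count = 3

odd parity (3 ones in 1001010)


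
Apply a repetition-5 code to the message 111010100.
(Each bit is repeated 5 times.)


Each bit -> 5 copies

111111111111111000001111100000111110000000000


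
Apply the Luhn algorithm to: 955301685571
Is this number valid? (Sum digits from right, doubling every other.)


Luhn sum = 42
42 mod 10 = 2

Invalid (Luhn sum mod 10 = 2)


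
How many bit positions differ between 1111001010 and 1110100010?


XOR: 0001101000
Count of 1s: 3

3


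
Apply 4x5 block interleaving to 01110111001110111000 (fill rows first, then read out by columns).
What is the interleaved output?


Matrix:
  01110
  11100
  11101
  11000
Read columns: 01111111111010000010

01111111111010000010


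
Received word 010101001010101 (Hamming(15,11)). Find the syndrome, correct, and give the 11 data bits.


Syndrome = 0: no error detected

Data: 00101010101 (no errors)


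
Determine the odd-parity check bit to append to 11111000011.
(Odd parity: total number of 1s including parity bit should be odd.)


Number of 1s in data: 7
Parity bit: 0

0


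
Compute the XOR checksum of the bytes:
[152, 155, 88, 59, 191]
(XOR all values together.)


XOR chain: 152 ^ 155 ^ 88 ^ 59 ^ 191 = 223

223


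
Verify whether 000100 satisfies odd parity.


Number of 1s: 1

Yes, parity is correct (1 ones)


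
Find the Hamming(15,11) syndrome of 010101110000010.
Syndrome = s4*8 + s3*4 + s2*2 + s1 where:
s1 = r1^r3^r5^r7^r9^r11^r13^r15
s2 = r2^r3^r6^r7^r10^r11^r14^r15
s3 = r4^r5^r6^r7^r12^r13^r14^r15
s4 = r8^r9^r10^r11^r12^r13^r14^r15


s1=1, s2=0, s3=0, s4=0

Syndrome = 1 (error at position 1)


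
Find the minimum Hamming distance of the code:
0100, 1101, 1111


Comparing all pairs, minimum distance: 1
Can detect 0 errors, correct 0 errors

1


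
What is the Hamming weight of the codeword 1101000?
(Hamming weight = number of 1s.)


Counting 1s in 1101000

3


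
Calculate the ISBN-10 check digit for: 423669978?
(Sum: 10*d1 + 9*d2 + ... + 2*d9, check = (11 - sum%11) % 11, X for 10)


Weighted sum: 278
278 mod 11 = 3

Check digit: 8


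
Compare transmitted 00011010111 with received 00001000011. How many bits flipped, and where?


XOR: 00010010100

3 error(s) at position(s): 3, 6, 8


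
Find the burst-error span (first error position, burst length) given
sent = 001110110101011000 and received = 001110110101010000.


XOR: 000000000000001000

Burst at position 14, length 1


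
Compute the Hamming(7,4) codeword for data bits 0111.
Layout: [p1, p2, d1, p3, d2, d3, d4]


Parity bits: p1=0, p2=0, p3=1

0001111


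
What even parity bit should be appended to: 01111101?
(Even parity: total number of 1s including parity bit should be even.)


Number of 1s in data: 6
Parity bit: 0

0


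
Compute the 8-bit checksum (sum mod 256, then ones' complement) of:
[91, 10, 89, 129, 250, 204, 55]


Sum = 828 mod 256 = 60
Complement = 195

195


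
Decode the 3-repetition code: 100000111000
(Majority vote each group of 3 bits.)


Groups: 100, 000, 111, 000
Majority votes: 0010

0010


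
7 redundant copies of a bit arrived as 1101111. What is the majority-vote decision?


Ones: 6 out of 7
Threshold: 4

1 (6/7 voted 1)


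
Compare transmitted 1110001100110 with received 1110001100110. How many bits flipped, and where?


XOR: 0000000000000

0 errors (received matches sent)


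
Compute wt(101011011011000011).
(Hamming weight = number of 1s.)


Counting 1s in 101011011011000011

10


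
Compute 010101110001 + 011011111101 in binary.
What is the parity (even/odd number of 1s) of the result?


010101110001 = 1393
011011111101 = 1789
Sum = 3182 = 110001101110
1s count = 7

odd parity (7 ones in 110001101110)


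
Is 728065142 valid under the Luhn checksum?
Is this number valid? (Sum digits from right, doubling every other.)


Luhn sum = 37
37 mod 10 = 7

Invalid (Luhn sum mod 10 = 7)


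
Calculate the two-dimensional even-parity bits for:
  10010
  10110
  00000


Row parities: 010
Column parities: 00100

Row P: 010, Col P: 00100, Corner: 1


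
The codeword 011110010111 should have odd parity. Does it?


Number of 1s: 8

No, parity error (8 ones)


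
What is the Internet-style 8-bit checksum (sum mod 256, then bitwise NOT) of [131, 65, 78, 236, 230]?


Sum = 740 mod 256 = 228
Complement = 27

27


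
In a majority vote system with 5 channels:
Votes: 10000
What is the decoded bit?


Ones: 1 out of 5
Threshold: 3

0 (1/5 voted 1)


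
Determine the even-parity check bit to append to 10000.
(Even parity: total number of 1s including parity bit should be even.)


Number of 1s in data: 1
Parity bit: 1

1


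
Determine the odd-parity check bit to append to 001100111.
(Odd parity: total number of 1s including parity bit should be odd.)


Number of 1s in data: 5
Parity bit: 0

0


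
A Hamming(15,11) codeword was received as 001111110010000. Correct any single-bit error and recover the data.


Syndrome = 0: no error detected

Data: 11110010000 (no errors)


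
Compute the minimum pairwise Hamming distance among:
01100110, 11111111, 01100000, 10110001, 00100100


Comparing all pairs, minimum distance: 2
Can detect 1 errors, correct 0 errors

2


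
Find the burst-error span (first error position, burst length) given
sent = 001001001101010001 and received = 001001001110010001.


XOR: 000000000011000000

Burst at position 10, length 2


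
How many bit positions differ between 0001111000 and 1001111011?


XOR: 1000000011
Count of 1s: 3

3


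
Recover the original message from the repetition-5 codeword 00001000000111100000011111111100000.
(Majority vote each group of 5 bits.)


Groups: 00001, 00000, 01111, 00000, 01111, 11111, 00000
Majority votes: 0010110

0010110


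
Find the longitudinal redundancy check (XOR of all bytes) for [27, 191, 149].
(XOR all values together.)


XOR chain: 27 ^ 191 ^ 149 = 49

49


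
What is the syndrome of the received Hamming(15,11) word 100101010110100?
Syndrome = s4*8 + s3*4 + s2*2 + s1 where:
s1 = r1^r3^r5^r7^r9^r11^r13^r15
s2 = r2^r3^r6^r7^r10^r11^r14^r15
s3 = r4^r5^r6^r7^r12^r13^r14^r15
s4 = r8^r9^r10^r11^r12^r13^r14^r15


s1=1, s2=1, s3=1, s4=0

Syndrome = 7 (error at position 7)


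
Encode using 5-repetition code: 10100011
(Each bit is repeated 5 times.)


Each bit -> 5 copies

1111100000111110000000000000001111111111


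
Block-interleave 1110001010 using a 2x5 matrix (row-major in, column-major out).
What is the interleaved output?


Matrix:
  11100
  01010
Read columns: 1011100100

1011100100


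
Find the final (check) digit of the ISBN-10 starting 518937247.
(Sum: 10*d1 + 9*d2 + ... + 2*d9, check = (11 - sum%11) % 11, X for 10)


Weighted sum: 273
273 mod 11 = 9

Check digit: 2


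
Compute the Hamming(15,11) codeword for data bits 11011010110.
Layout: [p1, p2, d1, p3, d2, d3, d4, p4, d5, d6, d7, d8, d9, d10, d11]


Parity bits: p1=0, p2=0, p3=0, p4=0

001010101010110


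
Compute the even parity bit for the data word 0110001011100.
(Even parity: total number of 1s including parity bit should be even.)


Number of 1s in data: 6
Parity bit: 0

0


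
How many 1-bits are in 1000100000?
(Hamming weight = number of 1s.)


Counting 1s in 1000100000

2


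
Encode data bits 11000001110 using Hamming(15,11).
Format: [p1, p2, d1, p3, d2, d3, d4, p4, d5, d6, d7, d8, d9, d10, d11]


Parity bits: p1=1, p2=0, p3=0, p4=1

101010010001110


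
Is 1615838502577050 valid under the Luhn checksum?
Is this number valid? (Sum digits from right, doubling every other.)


Luhn sum = 53
53 mod 10 = 3

Invalid (Luhn sum mod 10 = 3)


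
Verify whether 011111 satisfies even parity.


Number of 1s: 5

No, parity error (5 ones)


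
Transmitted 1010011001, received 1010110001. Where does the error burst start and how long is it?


XOR: 0000101000

Burst at position 4, length 3


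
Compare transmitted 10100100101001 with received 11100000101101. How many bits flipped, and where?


XOR: 01000100000100

3 error(s) at position(s): 1, 5, 11


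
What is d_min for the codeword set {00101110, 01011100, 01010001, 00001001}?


Comparing all pairs, minimum distance: 3
Can detect 2 errors, correct 1 errors

3


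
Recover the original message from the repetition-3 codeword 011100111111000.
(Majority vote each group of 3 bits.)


Groups: 011, 100, 111, 111, 000
Majority votes: 10110

10110


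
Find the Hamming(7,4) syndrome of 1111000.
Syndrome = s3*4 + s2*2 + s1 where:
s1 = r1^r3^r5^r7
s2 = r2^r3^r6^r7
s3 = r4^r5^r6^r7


s1=0, s2=0, s3=1

Syndrome = 4 (error at position 4)


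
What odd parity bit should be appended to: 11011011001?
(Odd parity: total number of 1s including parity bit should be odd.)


Number of 1s in data: 7
Parity bit: 0

0


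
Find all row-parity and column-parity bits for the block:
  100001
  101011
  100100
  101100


Row parities: 0001
Column parities: 000010

Row P: 0001, Col P: 000010, Corner: 1


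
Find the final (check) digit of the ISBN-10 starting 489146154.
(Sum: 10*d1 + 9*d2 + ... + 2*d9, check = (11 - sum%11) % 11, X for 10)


Weighted sum: 272
272 mod 11 = 8

Check digit: 3


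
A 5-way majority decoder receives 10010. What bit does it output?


Ones: 2 out of 5
Threshold: 3

0 (2/5 voted 1)


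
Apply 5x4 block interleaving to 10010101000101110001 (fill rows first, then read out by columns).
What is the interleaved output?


Matrix:
  1001
  0101
  0001
  0111
  0001
Read columns: 10000010100001011111

10000010100001011111


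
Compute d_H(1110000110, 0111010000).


XOR: 1001010110
Count of 1s: 5

5


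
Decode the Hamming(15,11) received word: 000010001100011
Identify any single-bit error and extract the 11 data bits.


Syndrome = 7: error at position 7

Data: 01011100011 (corrected bit 7)


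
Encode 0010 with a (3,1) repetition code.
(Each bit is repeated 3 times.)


Each bit -> 3 copies

000000111000


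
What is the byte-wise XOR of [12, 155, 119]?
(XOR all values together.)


XOR chain: 12 ^ 155 ^ 119 = 224

224


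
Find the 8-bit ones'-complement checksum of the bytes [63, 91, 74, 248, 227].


Sum = 703 mod 256 = 191
Complement = 64

64


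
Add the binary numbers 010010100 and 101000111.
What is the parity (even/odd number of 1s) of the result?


010010100 = 148
101000111 = 327
Sum = 475 = 111011011
1s count = 7

odd parity (7 ones in 111011011)


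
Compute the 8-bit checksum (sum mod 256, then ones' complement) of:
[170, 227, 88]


Sum = 485 mod 256 = 229
Complement = 26

26


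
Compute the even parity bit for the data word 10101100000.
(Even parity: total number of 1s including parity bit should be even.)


Number of 1s in data: 4
Parity bit: 0

0


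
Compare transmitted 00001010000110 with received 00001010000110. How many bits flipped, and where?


XOR: 00000000000000

0 errors (received matches sent)
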